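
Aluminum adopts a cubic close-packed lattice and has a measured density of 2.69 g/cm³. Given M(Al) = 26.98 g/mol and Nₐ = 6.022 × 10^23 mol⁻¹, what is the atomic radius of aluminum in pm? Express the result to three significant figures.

For an FCC cell (Z = 4), a³ = Z·M/(N_A·ρ) = 4 × 26.98 / (6.022 × 10²³ × 2.690) = 6.662 × 10^-23 cm³, so a = 4.054 × 10^-8 cm = 405.4 pm.
Atoms touch along the face diagonal, so √2·a = 4r, so r = 0.3536 × a = 143 pm.

143 pm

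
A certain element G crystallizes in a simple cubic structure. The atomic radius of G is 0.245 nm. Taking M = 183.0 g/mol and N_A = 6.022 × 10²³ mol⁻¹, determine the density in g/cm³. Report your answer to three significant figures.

2.58 g/cm³

In a simple cubic lattice, atoms touch along the cell edge, so a = 2r, giving a = 0.4900 nm = 4.900 × 10^-8 cm.
With Z = 1, ρ = Z·M/(N_A·a³) = 1 × 183.0 / (6.022 × 10²³ × 1.176 × 10^-22) = 2.583 g/cm³.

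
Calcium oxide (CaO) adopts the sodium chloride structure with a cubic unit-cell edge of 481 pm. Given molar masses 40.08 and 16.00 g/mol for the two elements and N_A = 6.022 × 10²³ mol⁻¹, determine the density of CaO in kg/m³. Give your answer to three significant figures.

The sodium chloride structure contains Z = 4 formula units per cell; M(CaO) = 40.08 + 16.00 = 56.08 g/mol.
a³ = (4.810 × 10^-8 cm)³ = 1.113 × 10^-22 cm³.
ρ = 4 × 56.08 / (6.022 × 10²³ × 1.113 × 10^-22) = 3.347 g/cm³ = 3350 kg/m³.

3350 kg/m³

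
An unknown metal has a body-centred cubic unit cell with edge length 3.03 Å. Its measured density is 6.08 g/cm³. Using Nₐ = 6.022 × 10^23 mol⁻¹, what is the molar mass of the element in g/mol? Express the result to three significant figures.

A BCC cell has Z = 2 atoms; a = 3.030 × 10^-8 cm.
M = ρ·N_A·a³/Z = 6.08 × 6.022 × 10²³ × 2.782 × 10^-23 / 2 = 50.9 g/mol.

50.9 g/mol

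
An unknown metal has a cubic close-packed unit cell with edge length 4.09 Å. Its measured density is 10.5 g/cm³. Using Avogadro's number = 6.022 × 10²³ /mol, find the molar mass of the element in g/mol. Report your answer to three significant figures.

108 g/mol

An FCC cell has Z = 4 atoms; a = 4.090 × 10^-8 cm.
M = ρ·N_A·a³/Z = 10.5 × 6.022 × 10²³ × 6.842 × 10^-23 / 4 = 108 g/mol.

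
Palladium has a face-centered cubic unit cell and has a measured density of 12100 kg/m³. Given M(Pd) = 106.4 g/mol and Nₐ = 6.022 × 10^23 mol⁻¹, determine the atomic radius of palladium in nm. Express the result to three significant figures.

For an FCC cell (Z = 4), a³ = Z·M/(N_A·ρ) = 4 × 106.4 / (6.022 × 10²³ × 12.10) = 5.841 × 10^-23 cm³, so a = 3.880 × 10^-8 cm = 0.3880 nm.
Atoms touch along the face diagonal, so √2·a = 4r, so r = 0.3536 × a = 0.137 nm.

0.137 nm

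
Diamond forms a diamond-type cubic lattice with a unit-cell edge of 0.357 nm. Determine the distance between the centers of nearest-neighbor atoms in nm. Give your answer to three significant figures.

In a diamond cubic structure, nearest neighbors lie along the body diagonal with √3·a = 8r; the nearest-neighbor distance equals 2r = 0.4330·a.
d = 0.4330 × 0.357 = 0.155 nm.

0.155 nm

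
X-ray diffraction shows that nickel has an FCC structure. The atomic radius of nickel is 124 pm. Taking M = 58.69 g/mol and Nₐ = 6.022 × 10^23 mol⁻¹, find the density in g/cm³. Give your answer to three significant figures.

9.04 g/cm³

In an FCC lattice, atoms touch along the face diagonal, so √2·a = 4r, giving a = 350.7 pm = 3.507 × 10^-8 cm.
With Z = 4, ρ = Z·M/(N_A·a³) = 4 × 58.69 / (6.022 × 10²³ × 4.314 × 10^-23) = 9.036 g/cm³.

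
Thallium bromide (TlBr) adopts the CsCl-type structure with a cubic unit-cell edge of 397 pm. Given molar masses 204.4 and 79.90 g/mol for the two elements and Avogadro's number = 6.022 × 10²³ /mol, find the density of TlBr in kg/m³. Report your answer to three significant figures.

7550 kg/m³

The CsCl-type structure contains Z = 1 formula unit per cell; M(TlBr) = 204.4 + 79.90 = 284.3 g/mol.
a³ = (3.970 × 10^-8 cm)³ = 6.257 × 10^-23 cm³.
ρ = 1 × 284.3 / (6.022 × 10²³ × 6.257 × 10^-23) = 7.545 g/cm³ = 7550 kg/m³.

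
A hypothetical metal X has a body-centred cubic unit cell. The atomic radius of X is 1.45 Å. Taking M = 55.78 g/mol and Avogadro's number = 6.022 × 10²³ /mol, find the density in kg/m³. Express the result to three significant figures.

In a BCC lattice, atoms touch along the body diagonal, so √3·a = 4r, giving a = 3.349 Å = 3.349 × 10^-8 cm.
With Z = 2, ρ = Z·M/(N_A·a³) = 2 × 55.78 / (6.022 × 10²³ × 3.755 × 10^-23) = 4.934 g/cm³ = 4930 kg/m³.

4930 kg/m³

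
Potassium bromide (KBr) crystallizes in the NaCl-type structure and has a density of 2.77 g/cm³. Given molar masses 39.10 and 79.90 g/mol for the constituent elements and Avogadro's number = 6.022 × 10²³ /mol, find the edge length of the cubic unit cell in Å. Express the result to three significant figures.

M(KBr) = 119.0 g/mol; Z = 4 formula units per cell.
a³ = Z·M/(N_A·ρ) = 4 × 119.0 / (6.022 × 10²³ × 2.77) = 2.854 × 10^-22 cm³, so a = 6.584 × 10^-8 cm = 6.58 Å.

6.58 Å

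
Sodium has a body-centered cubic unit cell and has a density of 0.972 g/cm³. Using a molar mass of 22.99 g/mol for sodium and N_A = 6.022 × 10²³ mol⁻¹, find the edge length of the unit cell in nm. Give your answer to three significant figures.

0.428 nm

With Z = 2 atoms per BCC cell, a³ = Z·M/(N_A·ρ) = 2 × 22.99 / (6.022 × 10²³ × 0.9720 g/cm³) = 7.855 × 10^-23 cm³.
a = (7.855 × 10^-23)^(1/3) = 4.283 × 10^-8 cm = 0.428 nm.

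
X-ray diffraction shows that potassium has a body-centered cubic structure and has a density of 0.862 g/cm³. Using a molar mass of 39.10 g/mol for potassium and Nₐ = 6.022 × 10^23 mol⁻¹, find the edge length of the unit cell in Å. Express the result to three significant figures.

With Z = 2 atoms per BCC cell, a³ = Z·M/(N_A·ρ) = 2 × 39.10 / (6.022 × 10²³ × 0.8620 g/cm³) = 1.506 × 10^-22 cm³.
a = (1.506 × 10^-22)^(1/3) = 5.321 × 10^-8 cm = 5.32 Å.

5.32 Å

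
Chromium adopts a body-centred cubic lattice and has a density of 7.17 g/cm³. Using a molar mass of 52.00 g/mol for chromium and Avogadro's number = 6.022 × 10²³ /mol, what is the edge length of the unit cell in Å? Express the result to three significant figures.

2.89 Å

With Z = 2 atoms per BCC cell, a³ = Z·M/(N_A·ρ) = 2 × 52.00 / (6.022 × 10²³ × 7.170 g/cm³) = 2.409 × 10^-23 cm³.
a = (2.409 × 10^-23)^(1/3) = 2.888 × 10^-8 cm = 2.89 Å.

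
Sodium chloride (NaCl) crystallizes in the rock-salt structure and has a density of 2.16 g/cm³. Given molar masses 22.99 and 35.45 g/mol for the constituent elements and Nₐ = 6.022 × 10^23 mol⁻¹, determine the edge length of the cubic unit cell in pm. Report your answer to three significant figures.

564 pm

M(NaCl) = 58.44 g/mol; Z = 4 formula units per cell.
a³ = Z·M/(N_A·ρ) = 4 × 58.44 / (6.022 × 10²³ × 2.16) = 1.797 × 10^-22 cm³, so a = 5.643 × 10^-8 cm = 564 pm.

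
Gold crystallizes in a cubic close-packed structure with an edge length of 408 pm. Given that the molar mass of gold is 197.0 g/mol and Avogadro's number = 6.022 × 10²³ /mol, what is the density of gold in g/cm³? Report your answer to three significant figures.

19.3 g/cm³

An FCC unit cell contains Z = 4 atoms.
Cell volume: a³ = (408 pm)³ = (4.080 × 10^-8 cm)³ = 6.792 × 10^-23 cm³.
ρ = Z·M/(N_A·a³) = 4 × 197.0 / (6.022 × 10²³ × 6.792 × 10^-23) = 19.27 g/cm³.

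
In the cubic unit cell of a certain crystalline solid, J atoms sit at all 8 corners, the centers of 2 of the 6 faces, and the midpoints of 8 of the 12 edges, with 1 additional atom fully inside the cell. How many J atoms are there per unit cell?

Corner atoms are shared by 8 cells (1/8 each), face atoms by 2 (1/2 each), edge atoms by 4 (1/4 each), interior atoms are unshared.
Net atoms = 8 × 1/8 + 2 × 1/2 + 8 × 1/4 + 1 = 1 + 1 + 2 + 1 = 5.

5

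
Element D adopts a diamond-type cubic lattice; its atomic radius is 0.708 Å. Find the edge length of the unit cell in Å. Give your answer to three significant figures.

3.27 Å

In a diamond cubic lattice, nearest neighbors lie along the body diagonal with √3·a = 8r.
a = 8r/√3 = 8 × 0.708 / 1.7321 = 3.27 Å.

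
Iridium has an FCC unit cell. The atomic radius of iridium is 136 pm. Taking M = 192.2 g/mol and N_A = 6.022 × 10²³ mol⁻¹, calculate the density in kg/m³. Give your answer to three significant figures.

In an FCC lattice, atoms touch along the face diagonal, so √2·a = 4r, giving a = 384.7 pm = 3.847 × 10^-8 cm.
With Z = 4, ρ = Z·M/(N_A·a³) = 4 × 192.2 / (6.022 × 10²³ × 5.692 × 10^-23) = 22.43 g/cm³ = 22400 kg/m³.

22400 kg/m³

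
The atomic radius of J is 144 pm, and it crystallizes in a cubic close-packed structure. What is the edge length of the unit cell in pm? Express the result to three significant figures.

407 pm

In an FCC lattice, atoms touch along the face diagonal, so √2·a = 4r.
a = 4r/√2 = 4 × 144 / 1.4142 = 407 pm.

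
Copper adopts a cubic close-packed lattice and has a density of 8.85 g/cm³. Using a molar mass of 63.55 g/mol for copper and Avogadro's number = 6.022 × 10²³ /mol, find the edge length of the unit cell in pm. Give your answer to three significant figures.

363 pm

With Z = 4 atoms per FCC cell, a³ = Z·M/(N_A·ρ) = 4 × 63.55 / (6.022 × 10²³ × 8.850 g/cm³) = 4.770 × 10^-23 cm³.
a = (4.770 × 10^-23)^(1/3) = 3.627 × 10^-8 cm = 363 pm.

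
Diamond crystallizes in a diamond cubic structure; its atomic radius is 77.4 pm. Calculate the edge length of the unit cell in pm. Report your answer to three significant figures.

In a diamond cubic lattice, nearest neighbors lie along the body diagonal with √3·a = 8r.
a = 8r/√3 = 8 × 77.4 / 1.7321 = 357 pm.

357 pm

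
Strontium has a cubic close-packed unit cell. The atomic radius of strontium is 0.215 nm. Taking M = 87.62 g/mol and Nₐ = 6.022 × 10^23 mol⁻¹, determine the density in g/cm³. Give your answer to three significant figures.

In an FCC lattice, atoms touch along the face diagonal, so √2·a = 4r, giving a = 0.6081 nm = 6.081 × 10^-8 cm.
With Z = 4, ρ = Z·M/(N_A·a³) = 4 × 87.62 / (6.022 × 10²³ × 2.249 × 10^-22) = 2.588 g/cm³.

2.59 g/cm³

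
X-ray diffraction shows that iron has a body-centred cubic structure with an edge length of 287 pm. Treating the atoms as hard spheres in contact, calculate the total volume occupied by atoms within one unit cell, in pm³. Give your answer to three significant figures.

In a BCC lattice atoms touch along the body diagonal, so √3·a = 4r, so r = 0.4330a = 124.3 pm.
V_atoms = Z × (4/3)πr³ = 2 × (4/3)π × (124.3)³ = 1.61 × 10^7 pm³.

1.61 × 10^7 pm³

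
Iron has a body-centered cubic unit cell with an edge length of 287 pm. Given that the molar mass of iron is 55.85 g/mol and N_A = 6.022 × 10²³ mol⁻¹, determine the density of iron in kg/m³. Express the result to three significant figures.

A BCC unit cell contains Z = 2 atoms.
Cell volume: a³ = (287 pm)³ = (2.870 × 10^-8 cm)³ = 2.364 × 10^-23 cm³.
ρ = Z·M/(N_A·a³) = 2 × 55.85 / (6.022 × 10²³ × 2.364 × 10^-23) = 7.846 g/cm³ = 7850 kg/m³.

7850 kg/m³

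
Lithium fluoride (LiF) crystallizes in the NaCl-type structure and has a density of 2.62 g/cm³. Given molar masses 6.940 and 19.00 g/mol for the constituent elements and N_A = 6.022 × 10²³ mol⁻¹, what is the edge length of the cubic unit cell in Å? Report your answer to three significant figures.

4.04 Å

M(LiF) = 25.94 g/mol; Z = 4 formula units per cell.
a³ = Z·M/(N_A·ρ) = 4 × 25.94 / (6.022 × 10²³ × 2.62) = 6.576 × 10^-23 cm³, so a = 4.036 × 10^-8 cm = 4.04 Å.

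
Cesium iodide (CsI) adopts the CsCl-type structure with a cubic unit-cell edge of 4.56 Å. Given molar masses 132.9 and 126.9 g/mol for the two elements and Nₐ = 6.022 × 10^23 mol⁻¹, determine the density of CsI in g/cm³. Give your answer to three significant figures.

4.55 g/cm³

The CsCl-type structure contains Z = 1 formula unit per cell; M(CsI) = 132.9 + 126.9 = 259.8 g/mol.
a³ = (4.560 × 10^-8 cm)³ = 9.482 × 10^-23 cm³.
ρ = 1 × 259.8 / (6.022 × 10²³ × 9.482 × 10^-23) = 4.550 g/cm³.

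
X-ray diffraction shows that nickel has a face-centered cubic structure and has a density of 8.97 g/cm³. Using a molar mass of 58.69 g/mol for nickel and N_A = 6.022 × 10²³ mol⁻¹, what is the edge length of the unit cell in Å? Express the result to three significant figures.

3.52 Å

With Z = 4 atoms per FCC cell, a³ = Z·M/(N_A·ρ) = 4 × 58.69 / (6.022 × 10²³ × 8.970 g/cm³) = 4.346 × 10^-23 cm³.
a = (4.346 × 10^-23)^(1/3) = 3.516 × 10^-8 cm = 3.52 Å.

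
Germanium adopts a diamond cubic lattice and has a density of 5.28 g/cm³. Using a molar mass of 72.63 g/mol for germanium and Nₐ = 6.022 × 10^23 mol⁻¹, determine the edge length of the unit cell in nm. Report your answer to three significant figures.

0.567 nm

With Z = 8 atoms per diamond cubic cell, a³ = Z·M/(N_A·ρ) = 8 × 72.63 / (6.022 × 10²³ × 5.280 g/cm³) = 1.827 × 10^-22 cm³.
a = (1.827 × 10^-22)^(1/3) = 5.675 × 10^-8 cm = 0.567 nm.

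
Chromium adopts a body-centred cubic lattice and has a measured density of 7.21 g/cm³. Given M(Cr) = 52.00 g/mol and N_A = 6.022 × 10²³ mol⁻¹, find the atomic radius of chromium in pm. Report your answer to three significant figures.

For a BCC cell (Z = 2), a³ = Z·M/(N_A·ρ) = 2 × 52.00 / (6.022 × 10²³ × 7.210) = 2.395 × 10^-23 cm³, so a = 2.883 × 10^-8 cm = 288.3 pm.
Atoms touch along the body diagonal, so √3·a = 4r, so r = 0.4330 × a = 125 pm.

125 pm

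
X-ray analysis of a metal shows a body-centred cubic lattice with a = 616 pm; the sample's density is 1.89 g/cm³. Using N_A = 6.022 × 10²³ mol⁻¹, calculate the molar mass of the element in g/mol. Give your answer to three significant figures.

A BCC cell has Z = 2 atoms; a = 6.160 × 10^-8 cm.
M = ρ·N_A·a³/Z = 1.89 × 6.022 × 10²³ × 2.337 × 10^-22 / 2 = 133 g/mol.

133 g/mol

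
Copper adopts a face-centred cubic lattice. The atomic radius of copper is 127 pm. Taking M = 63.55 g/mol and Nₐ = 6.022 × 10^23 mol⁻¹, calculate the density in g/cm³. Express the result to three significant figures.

In an FCC lattice, atoms touch along the face diagonal, so √2·a = 4r, giving a = 359.2 pm = 3.592 × 10^-8 cm.
With Z = 4, ρ = Z·M/(N_A·a³) = 4 × 63.55 / (6.022 × 10²³ × 4.635 × 10^-23) = 9.107 g/cm³.

9.11 g/cm³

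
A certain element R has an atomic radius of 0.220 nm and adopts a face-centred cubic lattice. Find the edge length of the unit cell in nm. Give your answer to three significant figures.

In an FCC lattice, atoms touch along the face diagonal, so √2·a = 4r.
a = 4r/√2 = 4 × 0.220 / 1.4142 = 0.622 nm.

0.622 nm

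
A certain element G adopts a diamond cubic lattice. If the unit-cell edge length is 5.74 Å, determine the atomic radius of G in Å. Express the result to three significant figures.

In a diamond cubic lattice, nearest neighbors lie along the body diagonal with √3·a = 8r.
r = √3·a/8 = 1.7321 × 5.74 / 8 = 1.24 Å.

1.24 Å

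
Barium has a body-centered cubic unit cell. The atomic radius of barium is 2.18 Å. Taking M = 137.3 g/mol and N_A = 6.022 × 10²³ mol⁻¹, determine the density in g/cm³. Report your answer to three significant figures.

In a BCC lattice, atoms touch along the body diagonal, so √3·a = 4r, giving a = 5.034 Å = 5.034 × 10^-8 cm.
With Z = 2, ρ = Z·M/(N_A·a³) = 2 × 137.3 / (6.022 × 10²³ × 1.276 × 10^-22) = 3.573 g/cm³.

3.57 g/cm³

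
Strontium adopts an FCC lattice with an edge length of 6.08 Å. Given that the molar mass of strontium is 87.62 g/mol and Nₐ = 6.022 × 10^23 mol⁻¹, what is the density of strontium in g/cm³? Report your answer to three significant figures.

2.59 g/cm³

An FCC unit cell contains Z = 4 atoms.
Cell volume: a³ = (6.08 Å)³ = (6.080 × 10^-8 cm)³ = 2.248 × 10^-22 cm³.
ρ = Z·M/(N_A·a³) = 4 × 87.62 / (6.022 × 10²³ × 2.248 × 10^-22) = 2.589 g/cm³.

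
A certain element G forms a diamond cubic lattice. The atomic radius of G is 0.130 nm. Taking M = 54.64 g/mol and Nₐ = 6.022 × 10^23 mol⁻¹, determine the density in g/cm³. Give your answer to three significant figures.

3.35 g/cm³

In a diamond cubic lattice, nearest neighbors lie along the body diagonal with √3·a = 8r, giving a = 0.6004 nm = 6.004 × 10^-8 cm.
With Z = 8, ρ = Z·M/(N_A·a³) = 8 × 54.64 / (6.022 × 10²³ × 2.165 × 10^-22) = 3.353 g/cm³.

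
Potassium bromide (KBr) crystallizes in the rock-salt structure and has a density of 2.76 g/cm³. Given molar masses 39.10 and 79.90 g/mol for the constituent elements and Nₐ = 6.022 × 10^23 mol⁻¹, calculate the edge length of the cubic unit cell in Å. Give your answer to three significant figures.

M(KBr) = 119.0 g/mol; Z = 4 formula units per cell.
a³ = Z·M/(N_A·ρ) = 4 × 119.0 / (6.022 × 10²³ × 2.76) = 2.864 × 10^-22 cm³, so a = 6.592 × 10^-8 cm = 6.59 Å.

6.59 Å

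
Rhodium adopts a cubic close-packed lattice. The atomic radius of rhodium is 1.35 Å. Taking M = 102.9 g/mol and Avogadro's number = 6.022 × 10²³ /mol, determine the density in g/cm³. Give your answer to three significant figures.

In an FCC lattice, atoms touch along the face diagonal, so √2·a = 4r, giving a = 3.818 Å = 3.818 × 10^-8 cm.
With Z = 4, ρ = Z·M/(N_A·a³) = 4 × 102.9 / (6.022 × 10²³ × 5.567 × 10^-23) = 12.28 g/cm³.

12.3 g/cm³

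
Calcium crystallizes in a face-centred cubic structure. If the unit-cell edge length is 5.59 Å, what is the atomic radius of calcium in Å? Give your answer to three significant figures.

In an FCC lattice, atoms touch along the face diagonal, so √2·a = 4r.
r = √2·a/4 = 1.4142 × 5.59 / 4 = 1.98 Å.

1.98 Å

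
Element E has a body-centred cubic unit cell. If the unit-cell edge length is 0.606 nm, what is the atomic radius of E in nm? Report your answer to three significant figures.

0.262 nm

In a BCC lattice, atoms touch along the body diagonal, so √3·a = 4r.
r = √3·a/4 = 1.7321 × 0.606 / 4 = 0.262 nm.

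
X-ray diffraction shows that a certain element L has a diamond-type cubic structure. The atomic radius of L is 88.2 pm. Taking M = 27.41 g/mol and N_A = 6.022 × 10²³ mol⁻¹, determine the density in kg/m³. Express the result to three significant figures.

5390 kg/m³

In a diamond cubic lattice, nearest neighbors lie along the body diagonal with √3·a = 8r, giving a = 407.4 pm = 4.074 × 10^-8 cm.
With Z = 8, ρ = Z·M/(N_A·a³) = 8 × 27.41 / (6.022 × 10²³ × 6.761 × 10^-23) = 5.386 g/cm³ = 5390 kg/m³.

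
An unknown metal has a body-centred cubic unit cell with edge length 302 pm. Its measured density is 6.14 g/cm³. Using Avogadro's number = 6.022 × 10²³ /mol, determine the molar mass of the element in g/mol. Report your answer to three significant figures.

50.9 g/mol

A BCC cell has Z = 2 atoms; a = 3.020 × 10^-8 cm.
M = ρ·N_A·a³/Z = 6.14 × 6.022 × 10²³ × 2.754 × 10^-23 / 2 = 50.9 g/mol.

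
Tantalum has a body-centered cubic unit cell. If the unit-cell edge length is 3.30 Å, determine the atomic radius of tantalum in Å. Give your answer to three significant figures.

In a BCC lattice, atoms touch along the body diagonal, so √3·a = 4r.
r = √3·a/4 = 1.7321 × 3.30 / 4 = 1.43 Å.

1.43 Å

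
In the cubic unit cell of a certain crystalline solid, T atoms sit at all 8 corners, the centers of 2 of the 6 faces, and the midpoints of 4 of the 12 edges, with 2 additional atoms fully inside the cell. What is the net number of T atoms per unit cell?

Corner atoms are shared by 8 cells (1/8 each), face atoms by 2 (1/2 each), edge atoms by 4 (1/4 each), interior atoms are unshared.
Net atoms = 8 × 1/8 + 2 × 1/2 + 4 × 1/4 + 2 = 1 + 1 + 1 + 2 = 5.

5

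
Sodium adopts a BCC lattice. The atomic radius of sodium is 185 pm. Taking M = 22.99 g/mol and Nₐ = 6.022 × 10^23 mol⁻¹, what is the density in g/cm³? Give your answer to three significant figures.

0.979 g/cm³

In a BCC lattice, atoms touch along the body diagonal, so √3·a = 4r, giving a = 427.2 pm = 4.272 × 10^-8 cm.
With Z = 2, ρ = Z·M/(N_A·a³) = 2 × 22.99 / (6.022 × 10²³ × 7.799 × 10^-23) = 0.9791 g/cm³.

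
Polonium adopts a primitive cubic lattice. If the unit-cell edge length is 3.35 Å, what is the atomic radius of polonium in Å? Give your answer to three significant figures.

1.68 Å

In a simple cubic lattice, atoms touch along the cell edge, so a = 2r.
r = a/2 = 3.35/2 = 1.68 Å.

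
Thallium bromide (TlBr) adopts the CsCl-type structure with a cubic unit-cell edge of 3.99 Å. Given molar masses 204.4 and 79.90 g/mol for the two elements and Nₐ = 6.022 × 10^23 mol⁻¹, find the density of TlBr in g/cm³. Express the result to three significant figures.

7.43 g/cm³

The CsCl-type structure contains Z = 1 formula unit per cell; M(TlBr) = 204.4 + 79.90 = 284.3 g/mol.
a³ = (3.990 × 10^-8 cm)³ = 6.352 × 10^-23 cm³.
ρ = 1 × 284.3 / (6.022 × 10²³ × 6.352 × 10^-23) = 7.432 g/cm³.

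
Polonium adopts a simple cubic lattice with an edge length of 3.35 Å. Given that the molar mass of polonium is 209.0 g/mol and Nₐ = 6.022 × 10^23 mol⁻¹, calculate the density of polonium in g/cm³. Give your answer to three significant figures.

9.23 g/cm³

A simple cubic unit cell contains Z = 1 atom.
Cell volume: a³ = (3.35 Å)³ = (3.350 × 10^-8 cm)³ = 3.760 × 10^-23 cm³.
ρ = Z·M/(N_A·a³) = 1 × 209.0 / (6.022 × 10²³ × 3.760 × 10^-23) = 9.231 g/cm³.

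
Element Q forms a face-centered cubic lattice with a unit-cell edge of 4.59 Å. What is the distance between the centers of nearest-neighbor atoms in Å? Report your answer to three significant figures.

In an FCC structure, atoms touch along the face diagonal, so √2·a = 4r; the nearest-neighbor distance equals 2r = 0.7071·a.
d = 0.7071 × 4.59 = 3.25 Å.

3.25 Å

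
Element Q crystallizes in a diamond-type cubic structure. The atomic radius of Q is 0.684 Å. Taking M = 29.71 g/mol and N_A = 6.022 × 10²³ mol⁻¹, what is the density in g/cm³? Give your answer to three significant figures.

In a diamond cubic lattice, nearest neighbors lie along the body diagonal with √3·a = 8r, giving a = 3.159 Å = 3.159 × 10^-8 cm.
With Z = 8, ρ = Z·M/(N_A·a³) = 8 × 29.71 / (6.022 × 10²³ × 3.153 × 10^-23) = 12.52 g/cm³.

12.5 g/cm³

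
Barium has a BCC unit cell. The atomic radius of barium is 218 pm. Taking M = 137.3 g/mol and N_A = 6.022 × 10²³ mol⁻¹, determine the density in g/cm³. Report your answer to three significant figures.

In a BCC lattice, atoms touch along the body diagonal, so √3·a = 4r, giving a = 503.4 pm = 5.034 × 10^-8 cm.
With Z = 2, ρ = Z·M/(N_A·a³) = 2 × 137.3 / (6.022 × 10²³ × 1.276 × 10^-22) = 3.573 g/cm³.

3.57 g/cm³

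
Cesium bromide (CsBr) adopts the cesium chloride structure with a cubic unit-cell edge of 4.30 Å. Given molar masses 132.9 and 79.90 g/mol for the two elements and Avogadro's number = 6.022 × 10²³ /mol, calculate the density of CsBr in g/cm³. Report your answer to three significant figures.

The cesium chloride structure contains Z = 1 formula unit per cell; M(CsBr) = 132.9 + 79.90 = 212.8 g/mol.
a³ = (4.300 × 10^-8 cm)³ = 7.951 × 10^-23 cm³.
ρ = 1 × 212.8 / (6.022 × 10²³ × 7.951 × 10^-23) = 4.445 g/cm³.

4.44 g/cm³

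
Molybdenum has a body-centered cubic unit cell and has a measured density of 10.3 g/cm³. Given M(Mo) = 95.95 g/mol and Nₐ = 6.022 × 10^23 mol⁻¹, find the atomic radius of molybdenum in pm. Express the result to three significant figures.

136 pm

For a BCC cell (Z = 2), a³ = Z·M/(N_A·ρ) = 2 × 95.95 / (6.022 × 10²³ × 10.30) = 3.094 × 10^-23 cm³, so a = 3.139 × 10^-8 cm = 313.9 pm.
Atoms touch along the body diagonal, so √3·a = 4r, so r = 0.4330 × a = 136 pm.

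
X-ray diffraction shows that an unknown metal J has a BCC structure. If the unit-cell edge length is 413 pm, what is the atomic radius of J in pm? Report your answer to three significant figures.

In a BCC lattice, atoms touch along the body diagonal, so √3·a = 4r.
r = √3·a/4 = 1.7321 × 413 / 4 = 179 pm.

179 pm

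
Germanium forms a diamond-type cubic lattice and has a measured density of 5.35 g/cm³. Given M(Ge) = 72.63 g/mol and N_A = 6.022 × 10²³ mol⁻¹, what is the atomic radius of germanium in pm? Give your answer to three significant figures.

122 pm

For a diamond cubic cell (Z = 8), a³ = Z·M/(N_A·ρ) = 8 × 72.63 / (6.022 × 10²³ × 5.350) = 1.803 × 10^-22 cm³, so a = 5.650 × 10^-8 cm = 565.0 pm.
Nearest neighbors lie along the body diagonal with √3·a = 8r, so r = 0.2165 × a = 122 pm.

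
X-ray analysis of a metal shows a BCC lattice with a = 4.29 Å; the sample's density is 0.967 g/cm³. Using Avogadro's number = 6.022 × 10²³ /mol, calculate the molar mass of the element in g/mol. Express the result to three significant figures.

23.0 g/mol

A BCC cell has Z = 2 atoms; a = 4.290 × 10^-8 cm.
M = ρ·N_A·a³/Z = 0.967 × 6.022 × 10²³ × 7.895 × 10^-23 / 2 = 23.0 g/mol.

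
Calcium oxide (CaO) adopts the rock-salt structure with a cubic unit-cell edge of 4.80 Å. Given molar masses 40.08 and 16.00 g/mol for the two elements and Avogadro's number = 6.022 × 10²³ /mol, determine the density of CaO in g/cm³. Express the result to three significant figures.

3.37 g/cm³

The rock-salt structure contains Z = 4 formula units per cell; M(CaO) = 40.08 + 16.00 = 56.08 g/mol.
a³ = (4.800 × 10^-8 cm)³ = 1.106 × 10^-22 cm³.
ρ = 4 × 56.08 / (6.022 × 10²³ × 1.106 × 10^-22) = 3.368 g/cm³.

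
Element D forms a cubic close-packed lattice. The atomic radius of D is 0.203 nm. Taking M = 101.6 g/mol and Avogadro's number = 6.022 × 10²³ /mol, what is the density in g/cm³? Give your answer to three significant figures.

3.57 g/cm³

In an FCC lattice, atoms touch along the face diagonal, so √2·a = 4r, giving a = 0.5742 nm = 5.742 × 10^-8 cm.
With Z = 4, ρ = Z·M/(N_A·a³) = 4 × 101.6 / (6.022 × 10²³ × 1.893 × 10^-22) = 3.565 g/cm³.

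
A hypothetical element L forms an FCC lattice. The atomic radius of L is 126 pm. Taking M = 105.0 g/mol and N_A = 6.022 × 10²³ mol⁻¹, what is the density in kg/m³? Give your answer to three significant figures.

In an FCC lattice, atoms touch along the face diagonal, so √2·a = 4r, giving a = 356.4 pm = 3.564 × 10^-8 cm.
With Z = 4, ρ = Z·M/(N_A·a³) = 4 × 105.0 / (6.022 × 10²³ × 4.526 × 10^-23) = 15.41 g/cm³ = 15400 kg/m³.

15400 kg/m³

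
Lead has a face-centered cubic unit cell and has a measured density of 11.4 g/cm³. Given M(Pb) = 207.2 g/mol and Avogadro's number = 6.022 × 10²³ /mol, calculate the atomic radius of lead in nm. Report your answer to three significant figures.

0.175 nm

For an FCC cell (Z = 4), a³ = Z·M/(N_A·ρ) = 4 × 207.2 / (6.022 × 10²³ × 11.40) = 1.207 × 10^-22 cm³, so a = 4.942 × 10^-8 cm = 0.4942 nm.
Atoms touch along the face diagonal, so √2·a = 4r, so r = 0.3536 × a = 0.175 nm.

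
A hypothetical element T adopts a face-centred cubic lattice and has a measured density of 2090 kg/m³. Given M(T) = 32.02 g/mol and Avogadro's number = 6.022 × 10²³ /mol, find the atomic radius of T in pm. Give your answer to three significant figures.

For an FCC cell (Z = 4), a³ = Z·M/(N_A·ρ) = 4 × 32.02 / (6.022 × 10²³ × 2.090) = 1.018 × 10^-22 cm³, so a = 4.669 × 10^-8 cm = 466.9 pm.
Atoms touch along the face diagonal, so √2·a = 4r, so r = 0.3536 × a = 165 pm.

165 pm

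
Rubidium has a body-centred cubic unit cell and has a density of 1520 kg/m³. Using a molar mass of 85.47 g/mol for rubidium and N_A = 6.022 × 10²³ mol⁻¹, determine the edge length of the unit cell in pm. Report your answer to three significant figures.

With Z = 2 atoms per BCC cell, a³ = Z·M/(N_A·ρ) = 2 × 85.47 / (6.022 × 10²³ × 1.520 g/cm³) = 1.867 × 10^-22 cm³.
a = (1.867 × 10^-22)^(1/3) = 5.716 × 10^-8 cm = 572 pm.

572 pm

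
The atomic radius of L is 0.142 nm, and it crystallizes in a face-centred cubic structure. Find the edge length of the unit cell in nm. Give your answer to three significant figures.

0.402 nm

In an FCC lattice, atoms touch along the face diagonal, so √2·a = 4r.
a = 4r/√2 = 4 × 0.142 / 1.4142 = 0.402 nm.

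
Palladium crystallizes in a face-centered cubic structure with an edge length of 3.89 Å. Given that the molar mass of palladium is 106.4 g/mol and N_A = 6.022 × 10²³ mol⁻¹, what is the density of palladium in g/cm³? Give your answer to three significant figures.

An FCC unit cell contains Z = 4 atoms.
Cell volume: a³ = (3.89 Å)³ = (3.890 × 10^-8 cm)³ = 5.886 × 10^-23 cm³.
ρ = Z·M/(N_A·a³) = 4 × 106.4 / (6.022 × 10²³ × 5.886 × 10^-23) = 12.01 g/cm³.

12.0 g/cm³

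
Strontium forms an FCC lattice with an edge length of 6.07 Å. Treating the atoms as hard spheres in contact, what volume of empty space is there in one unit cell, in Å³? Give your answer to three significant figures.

58.0 Å³

In an FCC lattice atoms touch along the face diagonal, so √2·a = 4r, so r = 0.3536a = 2.146 Å.
V_cell = a³ = 223.6 Å³; V_atoms = 4 × (4/3)πr³ = 165.6 Å³.
Empty space = 223.6 − 165.6 = 58.0 Å³.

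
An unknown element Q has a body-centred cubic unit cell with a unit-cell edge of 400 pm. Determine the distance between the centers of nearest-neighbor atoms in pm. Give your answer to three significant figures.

In a BCC structure, atoms touch along the body diagonal, so √3·a = 4r; the nearest-neighbor distance equals 2r = 0.8660·a.
d = 0.8660 × 400 = 346 pm.

346 pm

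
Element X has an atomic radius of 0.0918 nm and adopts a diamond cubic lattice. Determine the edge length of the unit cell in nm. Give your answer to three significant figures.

0.424 nm

In a diamond cubic lattice, nearest neighbors lie along the body diagonal with √3·a = 8r.
a = 8r/√3 = 8 × 0.0918 / 1.7321 = 0.424 nm.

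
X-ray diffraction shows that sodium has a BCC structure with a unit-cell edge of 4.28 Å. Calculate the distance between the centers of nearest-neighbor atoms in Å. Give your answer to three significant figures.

In a BCC structure, atoms touch along the body diagonal, so √3·a = 4r; the nearest-neighbor distance equals 2r = 0.8660·a.
d = 0.8660 × 4.28 = 3.71 Å.

3.71 Å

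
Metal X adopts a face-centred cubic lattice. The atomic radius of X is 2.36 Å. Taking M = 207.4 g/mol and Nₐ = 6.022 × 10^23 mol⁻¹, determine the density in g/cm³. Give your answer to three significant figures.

In an FCC lattice, atoms touch along the face diagonal, so √2·a = 4r, giving a = 6.675 Å = 6.675 × 10^-8 cm.
With Z = 4, ρ = Z·M/(N_A·a³) = 4 × 207.4 / (6.022 × 10²³ × 2.974 × 10^-22) = 4.632 g/cm³.

4.63 g/cm³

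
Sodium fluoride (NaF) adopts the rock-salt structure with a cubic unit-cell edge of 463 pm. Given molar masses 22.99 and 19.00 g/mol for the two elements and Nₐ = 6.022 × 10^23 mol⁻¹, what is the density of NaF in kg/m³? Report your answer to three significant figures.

2810 kg/m³

The rock-salt structure contains Z = 4 formula units per cell; M(NaF) = 22.99 + 19.00 = 41.99 g/mol.
a³ = (4.630 × 10^-8 cm)³ = 9.925 × 10^-23 cm³.
ρ = 4 × 41.99 / (6.022 × 10²³ × 9.925 × 10^-23) = 2.810 g/cm³ = 2810 kg/m³.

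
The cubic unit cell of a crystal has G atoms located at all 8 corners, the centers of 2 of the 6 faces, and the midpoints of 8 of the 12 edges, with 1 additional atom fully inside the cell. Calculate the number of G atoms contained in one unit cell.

5

Corner atoms are shared by 8 cells (1/8 each), face atoms by 2 (1/2 each), edge atoms by 4 (1/4 each), interior atoms are unshared.
Net atoms = 8 × 1/8 + 2 × 1/2 + 8 × 1/4 + 1 = 1 + 1 + 2 + 1 = 5.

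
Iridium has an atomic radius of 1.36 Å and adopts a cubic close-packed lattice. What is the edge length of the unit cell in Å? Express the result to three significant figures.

In an FCC lattice, atoms touch along the face diagonal, so √2·a = 4r.
a = 4r/√2 = 4 × 1.36 / 1.4142 = 3.85 Å.

3.85 Å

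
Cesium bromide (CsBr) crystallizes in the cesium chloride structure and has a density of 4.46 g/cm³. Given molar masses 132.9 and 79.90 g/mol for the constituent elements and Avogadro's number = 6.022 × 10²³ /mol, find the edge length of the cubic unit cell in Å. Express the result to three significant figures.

M(CsBr) = 212.8 g/mol; Z = 1 formula unit per cell.
a³ = Z·M/(N_A·ρ) = 1 × 212.8 / (6.022 × 10²³ × 4.46) = 7.923 × 10^-23 cm³, so a = 4.295 × 10^-8 cm = 4.30 Å.

4.30 Å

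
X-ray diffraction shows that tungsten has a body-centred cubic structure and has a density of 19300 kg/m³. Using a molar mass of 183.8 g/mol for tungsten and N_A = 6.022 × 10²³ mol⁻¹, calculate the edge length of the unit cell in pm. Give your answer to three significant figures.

With Z = 2 atoms per BCC cell, a³ = Z·M/(N_A·ρ) = 2 × 183.8 / (6.022 × 10²³ × 19.30 g/cm³) = 3.163 × 10^-23 cm³.
a = (3.163 × 10^-23)^(1/3) = 3.162 × 10^-8 cm = 316 pm.

316 pm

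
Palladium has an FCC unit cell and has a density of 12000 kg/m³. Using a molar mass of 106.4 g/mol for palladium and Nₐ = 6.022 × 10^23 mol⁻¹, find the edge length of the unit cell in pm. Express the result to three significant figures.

389 pm

With Z = 4 atoms per FCC cell, a³ = Z·M/(N_A·ρ) = 4 × 106.4 / (6.022 × 10²³ × 12.00 g/cm³) = 5.890 × 10^-23 cm³.
a = (5.890 × 10^-23)^(1/3) = 3.891 × 10^-8 cm = 389 pm.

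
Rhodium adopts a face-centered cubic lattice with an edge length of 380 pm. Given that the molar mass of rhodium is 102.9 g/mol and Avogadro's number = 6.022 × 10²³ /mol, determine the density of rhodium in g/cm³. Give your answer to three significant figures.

An FCC unit cell contains Z = 4 atoms.
Cell volume: a³ = (380 pm)³ = (3.800 × 10^-8 cm)³ = 5.487 × 10^-23 cm³.
ρ = Z·M/(N_A·a³) = 4 × 102.9 / (6.022 × 10²³ × 5.487 × 10^-23) = 12.46 g/cm³.

12.5 g/cm³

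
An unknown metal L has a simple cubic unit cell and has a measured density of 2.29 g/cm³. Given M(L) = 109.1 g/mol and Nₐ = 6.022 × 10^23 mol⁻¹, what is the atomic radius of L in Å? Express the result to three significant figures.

2.15 Å

For a simple cubic cell (Z = 1), a³ = Z·M/(N_A·ρ) = 1 × 109.1 / (6.022 × 10²³ × 2.290) = 7.911 × 10^-23 cm³, so a = 4.293 × 10^-8 cm = 4.293 Å.
Atoms touch along the cell edge, so a = 2r, so r = 0.5000 × a = 2.15 Å.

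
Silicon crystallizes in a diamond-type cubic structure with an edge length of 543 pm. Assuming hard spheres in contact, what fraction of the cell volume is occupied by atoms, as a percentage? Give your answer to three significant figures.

In a diamond cubic lattice nearest neighbors lie along the body diagonal with √3·a = 8r, so r = 0.2165a = 117.6 pm.
Packing fraction = Z·(4/3)πr³ / a³ = 8 × (4/3)π × (117.6)³ / (543)³ = 0.3401 = 34.0%.

34.0%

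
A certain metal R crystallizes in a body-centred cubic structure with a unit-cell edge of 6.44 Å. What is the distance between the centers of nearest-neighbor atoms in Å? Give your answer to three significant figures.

In a BCC structure, atoms touch along the body diagonal, so √3·a = 4r; the nearest-neighbor distance equals 2r = 0.8660·a.
d = 0.8660 × 6.44 = 5.58 Å.

5.58 Å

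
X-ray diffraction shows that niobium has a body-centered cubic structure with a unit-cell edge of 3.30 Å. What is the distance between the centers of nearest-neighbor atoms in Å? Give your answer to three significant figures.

2.86 Å

In a BCC structure, atoms touch along the body diagonal, so √3·a = 4r; the nearest-neighbor distance equals 2r = 0.8660·a.
d = 0.8660 × 3.30 = 2.86 Å.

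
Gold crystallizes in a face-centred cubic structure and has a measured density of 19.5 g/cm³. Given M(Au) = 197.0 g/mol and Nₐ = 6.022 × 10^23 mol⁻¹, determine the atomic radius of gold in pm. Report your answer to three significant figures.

144 pm

For an FCC cell (Z = 4), a³ = Z·M/(N_A·ρ) = 4 × 197.0 / (6.022 × 10²³ × 19.50) = 6.710 × 10^-23 cm³, so a = 4.064 × 10^-8 cm = 406.4 pm.
Atoms touch along the face diagonal, so √2·a = 4r, so r = 0.3536 × a = 144 pm.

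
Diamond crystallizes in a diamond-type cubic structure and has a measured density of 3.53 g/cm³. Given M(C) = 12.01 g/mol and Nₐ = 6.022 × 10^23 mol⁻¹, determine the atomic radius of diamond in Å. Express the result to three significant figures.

0.771 Å

For a diamond cubic cell (Z = 8), a³ = Z·M/(N_A·ρ) = 8 × 12.01 / (6.022 × 10²³ × 3.530) = 4.520 × 10^-23 cm³, so a = 3.562 × 10^-8 cm = 3.562 Å.
Nearest neighbors lie along the body diagonal with √3·a = 8r, so r = 0.2165 × a = 0.771 Å.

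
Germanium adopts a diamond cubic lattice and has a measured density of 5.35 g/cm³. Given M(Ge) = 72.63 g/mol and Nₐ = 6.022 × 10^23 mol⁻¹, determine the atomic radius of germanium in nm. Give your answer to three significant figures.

For a diamond cubic cell (Z = 8), a³ = Z·M/(N_A·ρ) = 8 × 72.63 / (6.022 × 10²³ × 5.350) = 1.803 × 10^-22 cm³, so a = 5.650 × 10^-8 cm = 0.5650 nm.
Nearest neighbors lie along the body diagonal with √3·a = 8r, so r = 0.2165 × a = 0.122 nm.

0.122 nm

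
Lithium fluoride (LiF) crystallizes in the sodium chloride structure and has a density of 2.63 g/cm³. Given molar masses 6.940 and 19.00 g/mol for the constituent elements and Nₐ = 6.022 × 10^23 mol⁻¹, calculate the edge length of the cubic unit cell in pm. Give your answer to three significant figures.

M(LiF) = 25.94 g/mol; Z = 4 formula units per cell.
a³ = Z·M/(N_A·ρ) = 4 × 25.94 / (6.022 × 10²³ × 2.63) = 6.551 × 10^-23 cm³, so a = 4.031 × 10^-8 cm = 403 pm.

403 pm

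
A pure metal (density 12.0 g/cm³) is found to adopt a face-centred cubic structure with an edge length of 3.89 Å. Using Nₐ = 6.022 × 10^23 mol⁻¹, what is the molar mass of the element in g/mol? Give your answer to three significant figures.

106 g/mol

An FCC cell has Z = 4 atoms; a = 3.890 × 10^-8 cm.
M = ρ·N_A·a³/Z = 12.0 × 6.022 × 10²³ × 5.886 × 10^-23 / 4 = 106 g/mol.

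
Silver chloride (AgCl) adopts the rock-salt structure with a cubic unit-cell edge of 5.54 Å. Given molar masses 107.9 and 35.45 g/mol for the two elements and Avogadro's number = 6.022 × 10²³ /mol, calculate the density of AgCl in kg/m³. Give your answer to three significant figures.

5600 kg/m³

The rock-salt structure contains Z = 4 formula units per cell; M(AgCl) = 107.9 + 35.45 = 143.35 g/mol.
a³ = (5.540 × 10^-8 cm)³ = 1.700 × 10^-22 cm³.
ρ = 4 × 143.35 / (6.022 × 10²³ × 1.700 × 10^-22) = 5.600 g/cm³ = 5600 kg/m³.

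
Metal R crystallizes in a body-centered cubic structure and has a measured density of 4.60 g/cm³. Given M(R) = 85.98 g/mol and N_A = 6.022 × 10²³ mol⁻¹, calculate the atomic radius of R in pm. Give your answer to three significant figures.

For a BCC cell (Z = 2), a³ = Z·M/(N_A·ρ) = 2 × 85.98 / (6.022 × 10²³ × 4.600) = 6.208 × 10^-23 cm³, so a = 3.960 × 10^-8 cm = 396.0 pm.
Atoms touch along the body diagonal, so √3·a = 4r, so r = 0.4330 × a = 171 pm.

171 pm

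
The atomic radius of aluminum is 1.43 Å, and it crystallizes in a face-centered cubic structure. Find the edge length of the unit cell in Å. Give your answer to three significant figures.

In an FCC lattice, atoms touch along the face diagonal, so √2·a = 4r.
a = 4r/√2 = 4 × 1.43 / 1.4142 = 4.04 Å.

4.04 Å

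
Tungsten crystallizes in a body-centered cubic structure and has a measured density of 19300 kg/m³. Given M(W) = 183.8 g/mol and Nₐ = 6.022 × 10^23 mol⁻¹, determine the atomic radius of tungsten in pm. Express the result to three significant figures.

137 pm

For a BCC cell (Z = 2), a³ = Z·M/(N_A·ρ) = 2 × 183.8 / (6.022 × 10²³ × 19.30) = 3.163 × 10^-23 cm³, so a = 3.162 × 10^-8 cm = 316.2 pm.
Atoms touch along the body diagonal, so √3·a = 4r, so r = 0.4330 × a = 137 pm.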